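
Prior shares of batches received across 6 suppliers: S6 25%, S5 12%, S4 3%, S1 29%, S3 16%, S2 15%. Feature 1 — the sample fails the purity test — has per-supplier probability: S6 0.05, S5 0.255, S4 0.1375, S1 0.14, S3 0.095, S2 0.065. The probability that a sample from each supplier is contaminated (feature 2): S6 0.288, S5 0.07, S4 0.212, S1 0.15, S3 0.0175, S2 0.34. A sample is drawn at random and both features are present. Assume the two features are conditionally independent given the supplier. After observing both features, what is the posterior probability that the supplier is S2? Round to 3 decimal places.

Compute prior × likelihood for every hypothesis:
  S6: 0.25 × 0.05 × 0.288 = 0.0036
  S5: 0.12 × 0.255 × 0.07 = 0.002142
  S4: 0.03 × 0.1375 × 0.212 = 0.0008745
  S1: 0.29 × 0.14 × 0.15 = 0.00609
  S3: 0.16 × 0.095 × 0.0175 = 0.000266
  S2: 0.15 × 0.065 × 0.34 = 0.003315
Normalizing constant = 0.0162875.
P(S2 | evidence) = 0.003315 / 0.0162875 ≈ 0.204.

0.204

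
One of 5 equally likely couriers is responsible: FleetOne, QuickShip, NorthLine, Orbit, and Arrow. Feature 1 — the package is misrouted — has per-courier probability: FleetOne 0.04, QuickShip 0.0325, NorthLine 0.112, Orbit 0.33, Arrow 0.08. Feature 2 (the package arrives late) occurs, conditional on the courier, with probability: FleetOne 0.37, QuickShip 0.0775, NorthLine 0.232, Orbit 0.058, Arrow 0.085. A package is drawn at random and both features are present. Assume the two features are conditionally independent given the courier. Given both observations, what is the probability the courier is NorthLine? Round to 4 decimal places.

0.3753

With a uniform prior (1/5 each), posterior ∝ likelihood:
  FleetOne: 0.04 × 0.37 = 0.0148
  QuickShip: 0.0325 × 0.0775 = 0.00251875
  NorthLine: 0.112 × 0.232 = 0.025984
  Orbit: 0.33 × 0.058 = 0.01914
  Arrow: 0.08 × 0.085 = 0.0068
Sum = 0.06924275.
P(NorthLine | evidence) = 0.025984 / 0.06924275 ≈ 0.3753.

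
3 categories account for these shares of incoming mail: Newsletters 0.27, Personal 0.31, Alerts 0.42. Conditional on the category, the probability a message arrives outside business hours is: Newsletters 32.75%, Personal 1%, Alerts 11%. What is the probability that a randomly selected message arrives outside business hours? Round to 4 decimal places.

By Bayes' rule, posterior ∝ prior × likelihood:
  Newsletters: 0.27 × 0.3275 = 0.088425
  Personal: 0.31 × 0.01 = 0.0031
  Alerts: 0.42 × 0.11 = 0.0462
P(off-hours) = 0.088425 + 0.0031 + 0.0462 = 0.137725 → 0.1377.

0.1377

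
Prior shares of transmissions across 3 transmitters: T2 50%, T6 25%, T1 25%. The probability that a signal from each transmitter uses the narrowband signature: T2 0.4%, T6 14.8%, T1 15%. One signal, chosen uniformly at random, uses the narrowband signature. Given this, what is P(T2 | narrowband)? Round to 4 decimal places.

By Bayes' rule, posterior ∝ prior × likelihood:
  T2: 0.5 × 0.004 = 0.002
  T6: 0.25 × 0.148 = 0.037
  T1: 0.25 × 0.15 = 0.0375
Normalizing constant = 0.0765.
P(T2 | evidence) = 0.002 / 0.0765 ≈ 0.0261.

0.0261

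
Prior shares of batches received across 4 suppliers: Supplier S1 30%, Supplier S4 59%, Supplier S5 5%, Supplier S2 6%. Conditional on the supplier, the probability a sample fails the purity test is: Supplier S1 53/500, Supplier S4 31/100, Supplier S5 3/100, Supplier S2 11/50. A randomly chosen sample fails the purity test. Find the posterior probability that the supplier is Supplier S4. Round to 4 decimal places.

Unnormalized posteriors (prior × likelihood):
  Supplier S1: 0.3 × 0.106 = 0.0318
  Supplier S4: 0.59 × 0.31 = 0.1829
  Supplier S5: 0.05 × 0.03 = 0.0015
  Supplier S2: 0.06 × 0.22 = 0.0132
Normalizing constant = 0.2294.
P(Supplier S4 | evidence) = 0.1829 / 0.2294 ≈ 0.7973.

0.7973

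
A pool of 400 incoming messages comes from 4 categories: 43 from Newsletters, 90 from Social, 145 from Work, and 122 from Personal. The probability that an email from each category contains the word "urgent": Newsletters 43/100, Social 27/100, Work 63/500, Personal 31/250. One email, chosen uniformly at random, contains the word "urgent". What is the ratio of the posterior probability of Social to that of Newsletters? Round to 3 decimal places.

1.314

By Bayes' rule, posterior ∝ prior × likelihood:
  Newsletters: 0.1075 × 0.43 = 0.046225
  Social: 0.225 × 0.27 = 0.06075
  Work: 0.3625 × 0.126 = 0.045675
  Personal: 0.305 × 0.124 = 0.03782
Sum = 0.19047.
The ratio is 0.06075 / 0.046225 (the normalizer cancels) = 1.314.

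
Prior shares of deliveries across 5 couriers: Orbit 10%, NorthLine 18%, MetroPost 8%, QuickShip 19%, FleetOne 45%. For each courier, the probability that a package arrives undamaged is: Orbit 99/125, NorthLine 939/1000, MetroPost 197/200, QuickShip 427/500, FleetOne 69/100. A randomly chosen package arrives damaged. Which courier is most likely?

Taking complements, P(damaged | each) = Orbit 0.208, NorthLine 0.061, MetroPost 0.015, QuickShip 0.146, FleetOne 0.31.
By Bayes' rule, posterior ∝ prior × likelihood:
  Orbit: 0.1 × 0.208 = 0.0208
  NorthLine: 0.18 × 0.061 = 0.01098
  MetroPost: 0.08 × 0.015 = 0.0012
  QuickShip: 0.19 × 0.146 = 0.02774
  FleetOne: 0.45 × 0.31 = 0.1395
Total = 0.20022.
Largest term belongs to FleetOne, so FleetOne is most probable.

FleetOne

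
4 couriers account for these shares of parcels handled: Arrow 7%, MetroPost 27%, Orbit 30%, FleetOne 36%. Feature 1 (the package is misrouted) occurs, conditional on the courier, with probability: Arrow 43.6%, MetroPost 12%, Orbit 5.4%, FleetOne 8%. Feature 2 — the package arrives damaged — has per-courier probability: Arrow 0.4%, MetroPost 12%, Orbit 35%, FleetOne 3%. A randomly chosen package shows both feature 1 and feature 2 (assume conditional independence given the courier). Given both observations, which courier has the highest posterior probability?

Compute prior × likelihood for every hypothesis:
  Arrow: 0.07 × 0.436 × 0.004 = 0.00012208
  MetroPost: 0.27 × 0.12 × 0.12 = 0.003888
  Orbit: 0.3 × 0.054 × 0.35 = 0.00567
  FleetOne: 0.36 × 0.08 × 0.03 = 0.000864
Total = 0.01054408.
Largest term belongs to Orbit, so Orbit is most probable.

Orbit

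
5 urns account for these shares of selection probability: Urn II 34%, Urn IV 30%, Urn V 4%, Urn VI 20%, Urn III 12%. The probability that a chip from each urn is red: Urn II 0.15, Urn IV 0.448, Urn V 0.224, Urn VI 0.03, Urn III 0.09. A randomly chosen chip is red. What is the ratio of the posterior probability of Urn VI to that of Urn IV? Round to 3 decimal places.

Unnormalized posteriors (prior × likelihood):
  Urn II: 0.34 × 0.15 = 0.051
  Urn IV: 0.3 × 0.448 = 0.1344
  Urn V: 0.04 × 0.224 = 0.00896
  Urn VI: 0.2 × 0.03 = 0.006
  Urn III: 0.12 × 0.09 = 0.0108
Sum = 0.21116.
The ratio is 0.006 / 0.1344 (the normalizer cancels) = 0.045.

0.045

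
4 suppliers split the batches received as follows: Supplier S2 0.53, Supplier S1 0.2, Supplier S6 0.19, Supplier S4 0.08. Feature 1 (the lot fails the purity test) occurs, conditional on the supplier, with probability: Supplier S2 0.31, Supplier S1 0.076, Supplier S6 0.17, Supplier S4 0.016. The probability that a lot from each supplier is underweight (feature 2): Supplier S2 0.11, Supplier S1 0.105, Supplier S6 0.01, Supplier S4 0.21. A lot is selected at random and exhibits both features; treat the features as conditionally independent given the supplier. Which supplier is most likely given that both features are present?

Supplier S2

Compute prior × likelihood for every hypothesis:
  Supplier S2: 0.53 × 0.31 × 0.11 = 0.018073
  Supplier S1: 0.2 × 0.076 × 0.105 = 0.001596
  Supplier S6: 0.19 × 0.17 × 0.01 = 0.000323
  Supplier S4: 0.08 × 0.016 × 0.21 = 0.0002688
Sum = 0.0202608.
Largest term belongs to Supplier S2, so Supplier S2 is most probable.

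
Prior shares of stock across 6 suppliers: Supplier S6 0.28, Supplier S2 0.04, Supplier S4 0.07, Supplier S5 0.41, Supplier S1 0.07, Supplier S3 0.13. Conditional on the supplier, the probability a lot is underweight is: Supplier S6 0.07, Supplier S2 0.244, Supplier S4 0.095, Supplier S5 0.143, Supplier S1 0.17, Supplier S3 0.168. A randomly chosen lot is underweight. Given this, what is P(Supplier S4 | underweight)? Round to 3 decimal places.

Unnormalized posteriors (prior × likelihood):
  Supplier S6: 0.28 × 0.07 = 0.0196
  Supplier S2: 0.04 × 0.244 = 0.00976
  Supplier S4: 0.07 × 0.095 = 0.00665
  Supplier S5: 0.41 × 0.143 = 0.05863
  Supplier S1: 0.07 × 0.17 = 0.0119
  Supplier S3: 0.13 × 0.168 = 0.02184
Sum = 0.12838.
P(Supplier S4 | evidence) = 0.00665 / 0.12838 ≈ 0.052.

0.052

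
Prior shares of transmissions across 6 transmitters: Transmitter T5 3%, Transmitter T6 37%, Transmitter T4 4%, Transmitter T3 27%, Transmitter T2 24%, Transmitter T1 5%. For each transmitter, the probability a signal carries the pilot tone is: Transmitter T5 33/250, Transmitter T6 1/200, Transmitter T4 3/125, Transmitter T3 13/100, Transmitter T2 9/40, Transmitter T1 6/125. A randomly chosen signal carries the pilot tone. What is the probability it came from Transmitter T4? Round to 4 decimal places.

0.0098

Prior × likelihood for each hypothesis:
  Transmitter T5: 0.03 × 0.132 = 0.00396
  Transmitter T6: 0.37 × 0.005 = 0.00185
  Transmitter T4: 0.04 × 0.024 = 0.00096
  Transmitter T3: 0.27 × 0.13 = 0.0351
  Transmitter T2: 0.24 × 0.225 = 0.054
  Transmitter T1: 0.05 × 0.048 = 0.0024
Normalizing constant = 0.09827.
P(Transmitter T4 | evidence) = 0.00096 / 0.09827 ≈ 0.0098.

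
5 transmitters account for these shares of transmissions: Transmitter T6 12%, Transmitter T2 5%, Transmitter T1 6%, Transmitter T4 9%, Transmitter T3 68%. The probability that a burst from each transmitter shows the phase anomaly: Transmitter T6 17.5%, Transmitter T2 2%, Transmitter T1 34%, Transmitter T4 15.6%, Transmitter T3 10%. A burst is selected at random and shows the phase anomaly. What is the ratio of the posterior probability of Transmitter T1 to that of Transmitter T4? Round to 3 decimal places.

Compute prior × likelihood for every hypothesis:
  Transmitter T6: 0.12 × 0.175 = 0.021
  Transmitter T2: 0.05 × 0.02 = 0.001
  Transmitter T1: 0.06 × 0.34 = 0.0204
  Transmitter T4: 0.09 × 0.156 = 0.01404
  Transmitter T3: 0.68 × 0.1 = 0.068
Sum = 0.12444.
The ratio is 0.0204 / 0.01404 (the normalizer cancels) = 1.453.

1.453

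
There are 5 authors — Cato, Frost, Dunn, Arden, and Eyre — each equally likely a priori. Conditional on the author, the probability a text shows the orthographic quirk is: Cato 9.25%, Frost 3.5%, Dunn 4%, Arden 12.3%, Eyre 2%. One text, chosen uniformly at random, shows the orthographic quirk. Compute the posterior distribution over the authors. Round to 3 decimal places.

Cato 0.298, Frost 0.113, Dunn 0.129, Arden 0.396, Eyre 0.064

With a uniform prior (1/5 each), posterior ∝ likelihood:
  Cato: 0.0925
  Frost: 0.035
  Dunn: 0.04
  Arden: 0.123
  Eyre: 0.02
Total = 0.3105.
P(Cato | quirk) = 0.0925/0.3105 ≈ 0.298
P(Frost | quirk) = 0.035/0.3105 ≈ 0.113
P(Dunn | quirk) = 0.04/0.3105 ≈ 0.129
P(Arden | quirk) = 0.123/0.3105 ≈ 0.396
P(Eyre | quirk) = 0.02/0.3105 ≈ 0.064
(Check: 0.298+0.113+0.129+0.396+0.064 = 1.000.)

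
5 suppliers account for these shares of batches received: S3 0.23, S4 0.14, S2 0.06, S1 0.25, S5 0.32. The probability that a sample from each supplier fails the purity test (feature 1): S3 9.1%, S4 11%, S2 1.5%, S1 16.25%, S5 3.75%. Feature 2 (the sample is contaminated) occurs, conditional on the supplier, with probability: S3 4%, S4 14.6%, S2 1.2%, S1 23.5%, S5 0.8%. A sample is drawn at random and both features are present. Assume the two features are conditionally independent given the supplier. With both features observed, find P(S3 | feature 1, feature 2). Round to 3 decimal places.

Unnormalized posteriors (prior × likelihood):
  S3: 0.23 × 0.091 × 0.04 = 0.0008372
  S4: 0.14 × 0.11 × 0.146 = 0.0022484
  S2: 0.06 × 0.015 × 0.012 = 0.0000108
  S1: 0.25 × 0.1625 × 0.235 = 0.009546875
  S5: 0.32 × 0.0375 × 0.008 = 0.000096
Normalizing constant = 0.012739275.
P(S3 | evidence) = 0.0008372 / 0.012739275 ≈ 0.066.

0.066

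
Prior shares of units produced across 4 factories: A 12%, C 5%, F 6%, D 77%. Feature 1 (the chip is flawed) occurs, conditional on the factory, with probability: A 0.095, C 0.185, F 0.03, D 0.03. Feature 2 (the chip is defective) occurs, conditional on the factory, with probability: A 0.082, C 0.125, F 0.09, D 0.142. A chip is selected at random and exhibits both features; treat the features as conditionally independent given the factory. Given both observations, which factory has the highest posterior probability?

D

Compute prior × likelihood for every hypothesis:
  A: 0.12 × 0.095 × 0.082 = 0.0009348
  C: 0.05 × 0.185 × 0.125 = 0.00115625
  F: 0.06 × 0.03 × 0.09 = 0.000162
  D: 0.77 × 0.03 × 0.142 = 0.0032802
Total = 0.00553325.
Largest term belongs to D, so D is most probable.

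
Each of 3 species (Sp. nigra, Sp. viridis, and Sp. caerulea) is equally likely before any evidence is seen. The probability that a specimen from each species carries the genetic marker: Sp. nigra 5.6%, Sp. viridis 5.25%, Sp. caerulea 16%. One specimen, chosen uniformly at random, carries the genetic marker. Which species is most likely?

Since the prior is uniform, the posterior is proportional to the likelihood:
  Sp. nigra: 0.056
  Sp. viridis: 0.0525
  Sp. caerulea: 0.16
Normalizing constant = 0.2685.
Largest term belongs to Sp. caerulea, so Sp. caerulea is most probable.

Sp. caerulea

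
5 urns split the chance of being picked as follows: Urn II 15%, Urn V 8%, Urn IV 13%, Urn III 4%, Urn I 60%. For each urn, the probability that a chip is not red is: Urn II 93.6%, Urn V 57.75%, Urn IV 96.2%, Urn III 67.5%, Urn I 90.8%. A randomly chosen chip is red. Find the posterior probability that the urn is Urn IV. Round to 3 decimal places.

Taking complements, P(red | each) = Urn II 0.064, Urn V 0.4225, Urn IV 0.038, Urn III 0.325, Urn I 0.092.
Compute prior × likelihood for every hypothesis:
  Urn II: 0.15 × 0.064 = 0.0096
  Urn V: 0.08 × 0.4225 = 0.0338
  Urn IV: 0.13 × 0.038 = 0.00494
  Urn III: 0.04 × 0.325 = 0.013
  Urn I: 0.6 × 0.092 = 0.0552
Normalizing constant = 0.11654.
P(Urn IV | evidence) = 0.00494 / 0.11654 ≈ 0.042.

0.042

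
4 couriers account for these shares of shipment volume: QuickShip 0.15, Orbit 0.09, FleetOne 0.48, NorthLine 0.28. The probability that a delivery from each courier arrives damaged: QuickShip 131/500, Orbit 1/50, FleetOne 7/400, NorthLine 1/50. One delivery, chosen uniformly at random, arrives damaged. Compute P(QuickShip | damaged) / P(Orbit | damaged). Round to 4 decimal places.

21.8333

Prior × likelihood for each hypothesis:
  QuickShip: 0.15 × 0.262 = 0.0393
  Orbit: 0.09 × 0.02 = 0.0018
  FleetOne: 0.48 × 0.0175 = 0.0084
  NorthLine: 0.28 × 0.02 = 0.0056
Normalizing constant = 0.0551.
The ratio is 0.0393 / 0.0018 (the normalizer cancels) = 21.8333.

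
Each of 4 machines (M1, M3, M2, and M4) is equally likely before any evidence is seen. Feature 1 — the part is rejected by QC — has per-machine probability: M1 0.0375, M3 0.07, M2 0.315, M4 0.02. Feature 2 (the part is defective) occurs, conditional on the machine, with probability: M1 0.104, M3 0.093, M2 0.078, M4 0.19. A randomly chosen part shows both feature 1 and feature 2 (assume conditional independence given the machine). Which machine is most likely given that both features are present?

M2

With a uniform prior (1/4 each), posterior ∝ likelihood:
  M1: 0.0375 × 0.104 = 0.0039
  M3: 0.07 × 0.093 = 0.00651
  M2: 0.315 × 0.078 = 0.02457
  M4: 0.02 × 0.19 = 0.0038
Sum = 0.03878.
Largest term belongs to M2, so M2 is most probable.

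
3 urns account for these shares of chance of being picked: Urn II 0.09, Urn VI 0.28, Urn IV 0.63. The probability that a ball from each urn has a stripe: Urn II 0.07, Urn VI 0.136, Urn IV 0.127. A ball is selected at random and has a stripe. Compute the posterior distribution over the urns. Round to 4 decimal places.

Urn II 0.0506, Urn VI 0.3061, Urn IV 0.6432

By Bayes' rule, posterior ∝ prior × likelihood:
  Urn II: 0.09 × 0.07 = 0.0063
  Urn VI: 0.28 × 0.136 = 0.03808
  Urn IV: 0.63 × 0.127 = 0.08001
Normalizing constant = 0.12439.
P(Urn II | striped) = 0.0063/0.12439 ≈ 0.0506
P(Urn VI | striped) = 0.03808/0.12439 ≈ 0.3061
P(Urn IV | striped) = 0.08001/0.12439 ≈ 0.6432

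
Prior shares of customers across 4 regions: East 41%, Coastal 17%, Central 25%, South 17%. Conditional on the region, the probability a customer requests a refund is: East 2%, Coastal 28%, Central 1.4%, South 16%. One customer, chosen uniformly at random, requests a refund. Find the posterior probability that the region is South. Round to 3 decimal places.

0.314

Compute prior × likelihood for every hypothesis:
  East: 0.41 × 0.02 = 0.0082
  Coastal: 0.17 × 0.28 = 0.0476
  Central: 0.25 × 0.014 = 0.0035
  South: 0.17 × 0.16 = 0.0272
Sum = 0.0865.
P(South | evidence) = 0.0272 / 0.0865 ≈ 0.314.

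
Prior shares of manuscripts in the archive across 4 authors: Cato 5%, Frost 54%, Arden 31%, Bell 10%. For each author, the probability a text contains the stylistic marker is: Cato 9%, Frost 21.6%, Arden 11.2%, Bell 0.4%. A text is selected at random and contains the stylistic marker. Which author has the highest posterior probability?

Unnormalized posteriors (prior × likelihood):
  Cato: 0.05 × 0.09 = 0.0045
  Frost: 0.54 × 0.216 = 0.11664
  Arden: 0.31 × 0.112 = 0.03472
  Bell: 0.1 × 0.004 = 0.0004
Normalizing constant = 0.15626.
Largest term belongs to Frost, so Frost is most probable.

Frost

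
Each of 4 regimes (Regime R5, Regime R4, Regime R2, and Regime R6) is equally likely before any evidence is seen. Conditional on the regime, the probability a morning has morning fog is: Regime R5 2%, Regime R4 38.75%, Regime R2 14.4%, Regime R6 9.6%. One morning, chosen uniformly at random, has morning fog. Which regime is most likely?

With a uniform prior (1/4 each), posterior ∝ likelihood:
  Regime R5: 0.02
  Regime R4: 0.3875
  Regime R2: 0.144
  Regime R6: 0.096
Total = 0.6475.
Largest term belongs to Regime R4, so Regime R4 is most probable.

Regime R4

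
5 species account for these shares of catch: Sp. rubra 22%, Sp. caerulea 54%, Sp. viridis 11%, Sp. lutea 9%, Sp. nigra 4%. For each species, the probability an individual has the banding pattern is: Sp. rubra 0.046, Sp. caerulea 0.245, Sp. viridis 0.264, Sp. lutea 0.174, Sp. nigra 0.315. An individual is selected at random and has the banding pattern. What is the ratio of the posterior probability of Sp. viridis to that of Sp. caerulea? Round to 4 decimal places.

0.2195

Unnormalized posteriors (prior × likelihood):
  Sp. rubra: 0.22 × 0.046 = 0.01012
  Sp. caerulea: 0.54 × 0.245 = 0.1323
  Sp. viridis: 0.11 × 0.264 = 0.02904
  Sp. lutea: 0.09 × 0.174 = 0.01566
  Sp. nigra: 0.04 × 0.315 = 0.0126
Normalizing constant = 0.19972.
The ratio is 0.02904 / 0.1323 (the normalizer cancels) = 0.2195.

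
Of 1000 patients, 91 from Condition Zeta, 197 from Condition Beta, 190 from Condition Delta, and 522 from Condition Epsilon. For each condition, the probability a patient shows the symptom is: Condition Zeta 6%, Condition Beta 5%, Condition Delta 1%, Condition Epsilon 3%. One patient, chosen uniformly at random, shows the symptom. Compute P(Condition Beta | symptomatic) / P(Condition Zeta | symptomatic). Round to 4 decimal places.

1.8040

Compute prior × likelihood for every hypothesis:
  Condition Zeta: 0.091 × 0.06 = 0.00546
  Condition Beta: 0.197 × 0.05 = 0.00985
  Condition Delta: 0.19 × 0.01 = 0.0019
  Condition Epsilon: 0.522 × 0.03 = 0.01566
Normalizing constant = 0.03287.
The ratio is 0.00985 / 0.00546 (the normalizer cancels) = 1.8040.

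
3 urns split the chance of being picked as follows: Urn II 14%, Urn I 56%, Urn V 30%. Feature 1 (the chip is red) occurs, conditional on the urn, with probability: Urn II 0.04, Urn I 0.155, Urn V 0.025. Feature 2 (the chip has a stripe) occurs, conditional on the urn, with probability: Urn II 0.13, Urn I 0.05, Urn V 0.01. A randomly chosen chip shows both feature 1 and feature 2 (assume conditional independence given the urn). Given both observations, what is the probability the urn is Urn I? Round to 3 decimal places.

Unnormalized posteriors (prior × likelihood):
  Urn II: 0.14 × 0.04 × 0.13 = 0.000728
  Urn I: 0.56 × 0.155 × 0.05 = 0.00434
  Urn V: 0.3 × 0.025 × 0.01 = 0.000075
Sum = 0.005143.
P(Urn I | evidence) = 0.00434 / 0.005143 ≈ 0.844.

0.844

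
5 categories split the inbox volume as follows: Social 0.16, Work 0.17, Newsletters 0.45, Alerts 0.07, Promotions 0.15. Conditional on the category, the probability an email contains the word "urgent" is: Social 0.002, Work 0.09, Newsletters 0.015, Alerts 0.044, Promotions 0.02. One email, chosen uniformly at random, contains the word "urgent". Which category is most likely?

By Bayes' rule, posterior ∝ prior × likelihood:
  Social: 0.16 × 0.002 = 0.00032
  Work: 0.17 × 0.09 = 0.0153
  Newsletters: 0.45 × 0.015 = 0.00675
  Alerts: 0.07 × 0.044 = 0.00308
  Promotions: 0.15 × 0.02 = 0.003
Sum = 0.02845.
Largest term belongs to Work, so Work is most probable.

Work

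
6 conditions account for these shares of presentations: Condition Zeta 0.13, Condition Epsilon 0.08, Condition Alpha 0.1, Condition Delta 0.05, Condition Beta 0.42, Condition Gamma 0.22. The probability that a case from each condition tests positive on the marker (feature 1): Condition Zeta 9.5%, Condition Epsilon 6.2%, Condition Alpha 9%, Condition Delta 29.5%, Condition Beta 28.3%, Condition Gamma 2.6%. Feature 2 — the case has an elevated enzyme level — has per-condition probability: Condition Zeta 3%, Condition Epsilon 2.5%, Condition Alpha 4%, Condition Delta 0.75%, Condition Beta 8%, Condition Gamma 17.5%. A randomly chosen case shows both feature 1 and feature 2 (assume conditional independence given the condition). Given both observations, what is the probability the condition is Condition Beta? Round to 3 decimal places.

Compute prior × likelihood for every hypothesis:
  Condition Zeta: 0.13 × 0.095 × 0.03 = 0.0003705
  Condition Epsilon: 0.08 × 0.062 × 0.025 = 0.000124
  Condition Alpha: 0.1 × 0.09 × 0.04 = 0.00036
  Condition Delta: 0.05 × 0.295 × 0.0075 = 0.000110625
  Condition Beta: 0.42 × 0.283 × 0.08 = 0.0095088
  Condition Gamma: 0.22 × 0.026 × 0.175 = 0.001001
Sum = 0.011474925.
P(Condition Beta | evidence) = 0.0095088 / 0.011474925 ≈ 0.829.

0.829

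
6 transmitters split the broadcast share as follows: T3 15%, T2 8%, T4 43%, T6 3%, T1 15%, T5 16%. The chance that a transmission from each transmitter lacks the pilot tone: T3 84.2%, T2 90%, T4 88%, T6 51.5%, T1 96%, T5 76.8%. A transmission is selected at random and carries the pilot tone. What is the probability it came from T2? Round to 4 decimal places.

Taking complements, P(pilot | each) = T3 0.158, T2 0.1, T4 0.12, T6 0.485, T1 0.04, T5 0.232.
Prior × likelihood for each hypothesis:
  T3: 0.15 × 0.158 = 0.0237
  T2: 0.08 × 0.1 = 0.008
  T4: 0.43 × 0.12 = 0.0516
  T6: 0.03 × 0.485 = 0.01455
  T1: 0.15 × 0.04 = 0.006
  T5: 0.16 × 0.232 = 0.03712
Normalizing constant = 0.14097.
P(T2 | evidence) = 0.008 / 0.14097 ≈ 0.0567.

0.0567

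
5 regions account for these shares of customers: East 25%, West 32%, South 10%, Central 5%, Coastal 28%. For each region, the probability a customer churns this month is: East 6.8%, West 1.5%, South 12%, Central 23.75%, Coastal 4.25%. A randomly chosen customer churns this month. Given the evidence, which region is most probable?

East

By Bayes' rule, posterior ∝ prior × likelihood:
  East: 0.25 × 0.068 = 0.017
  West: 0.32 × 0.015 = 0.0048
  South: 0.1 × 0.12 = 0.012
  Central: 0.05 × 0.2375 = 0.011875
  Coastal: 0.28 × 0.0425 = 0.0119
Normalizing constant = 0.057575.
Largest term belongs to East, so East is most probable.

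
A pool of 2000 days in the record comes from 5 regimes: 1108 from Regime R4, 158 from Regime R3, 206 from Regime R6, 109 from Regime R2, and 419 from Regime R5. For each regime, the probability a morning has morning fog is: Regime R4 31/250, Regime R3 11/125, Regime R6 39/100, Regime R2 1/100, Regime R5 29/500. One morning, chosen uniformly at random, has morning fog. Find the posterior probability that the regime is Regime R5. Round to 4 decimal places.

0.0946

By Bayes' rule, posterior ∝ prior × likelihood:
  Regime R4: 0.554 × 0.124 = 0.068696
  Regime R3: 0.079 × 0.088 = 0.006952
  Regime R6: 0.103 × 0.39 = 0.04017
  Regime R2: 0.0545 × 0.01 = 0.000545
  Regime R5: 0.2095 × 0.058 = 0.012151
Total = 0.128514.
P(Regime R5 | evidence) = 0.012151 / 0.128514 ≈ 0.0946.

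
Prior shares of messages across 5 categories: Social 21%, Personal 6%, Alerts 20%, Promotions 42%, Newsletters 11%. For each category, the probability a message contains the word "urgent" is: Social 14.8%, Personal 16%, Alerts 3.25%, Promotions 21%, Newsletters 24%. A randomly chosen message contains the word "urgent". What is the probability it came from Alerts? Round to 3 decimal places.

Compute prior × likelihood for every hypothesis:
  Social: 0.21 × 0.148 = 0.03108
  Personal: 0.06 × 0.16 = 0.0096
  Alerts: 0.2 × 0.0325 = 0.0065
  Promotions: 0.42 × 0.21 = 0.0882
  Newsletters: 0.11 × 0.24 = 0.0264
Total = 0.16178.
P(Alerts | evidence) = 0.0065 / 0.16178 ≈ 0.040.

0.040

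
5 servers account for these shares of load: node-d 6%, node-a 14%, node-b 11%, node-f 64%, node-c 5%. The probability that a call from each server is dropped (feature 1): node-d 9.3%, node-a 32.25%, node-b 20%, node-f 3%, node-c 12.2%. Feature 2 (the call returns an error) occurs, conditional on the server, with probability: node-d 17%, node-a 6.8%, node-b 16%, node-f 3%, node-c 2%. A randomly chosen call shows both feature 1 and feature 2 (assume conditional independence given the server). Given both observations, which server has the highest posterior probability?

Unnormalized posteriors (prior × likelihood):
  node-d: 0.06 × 0.093 × 0.17 = 0.0009486
  node-a: 0.14 × 0.3225 × 0.068 = 0.0030702
  node-b: 0.11 × 0.2 × 0.16 = 0.00352
  node-f: 0.64 × 0.03 × 0.03 = 0.000576
  node-c: 0.05 × 0.122 × 0.02 = 0.000122
Total = 0.0082368.
Largest term belongs to node-b, so node-b is most probable.

node-b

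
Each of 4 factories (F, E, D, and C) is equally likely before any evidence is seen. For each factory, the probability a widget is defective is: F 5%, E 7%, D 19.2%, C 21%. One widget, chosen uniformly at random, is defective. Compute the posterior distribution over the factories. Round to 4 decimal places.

F 0.0958, E 0.1341, D 0.3678, C 0.4023

Since the prior is uniform, the posterior is proportional to the likelihood:
  F: 0.05
  E: 0.07
  D: 0.192
  C: 0.21
Normalizing constant = 0.522.
P(F | defective) = 0.05/0.522 ≈ 0.0958
P(E | defective) = 0.07/0.522 ≈ 0.1341
P(D | defective) = 0.192/0.522 ≈ 0.3678
P(C | defective) = 0.21/0.522 ≈ 0.4023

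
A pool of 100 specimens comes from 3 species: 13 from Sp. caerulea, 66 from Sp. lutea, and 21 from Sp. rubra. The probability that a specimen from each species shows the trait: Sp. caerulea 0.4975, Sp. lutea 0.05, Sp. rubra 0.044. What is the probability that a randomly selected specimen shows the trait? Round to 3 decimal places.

0.107

Compute prior × likelihood for every hypothesis:
  Sp. caerulea: 0.13 × 0.4975 = 0.064675
  Sp. lutea: 0.66 × 0.05 = 0.033
  Sp. rubra: 0.21 × 0.044 = 0.00924
P(trait) = 0.064675 + 0.033 + 0.00924 = 0.106915 → 0.107.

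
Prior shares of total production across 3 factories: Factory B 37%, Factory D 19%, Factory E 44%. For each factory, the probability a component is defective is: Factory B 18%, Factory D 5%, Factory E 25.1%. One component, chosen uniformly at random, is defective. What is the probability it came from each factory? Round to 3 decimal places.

Factory B 0.357, Factory D 0.051, Factory E 0.592

By Bayes' rule, posterior ∝ prior × likelihood:
  Factory B: 0.37 × 0.18 = 0.0666
  Factory D: 0.19 × 0.05 = 0.0095
  Factory E: 0.44 × 0.251 = 0.11044
Normalizing constant = 0.18654.
P(Factory B | defective) = 0.0666/0.18654 ≈ 0.357
P(Factory D | defective) = 0.0095/0.18654 ≈ 0.051
P(Factory E | defective) = 0.11044/0.18654 ≈ 0.592
(Check: 0.357+0.051+0.592 = 1.000.)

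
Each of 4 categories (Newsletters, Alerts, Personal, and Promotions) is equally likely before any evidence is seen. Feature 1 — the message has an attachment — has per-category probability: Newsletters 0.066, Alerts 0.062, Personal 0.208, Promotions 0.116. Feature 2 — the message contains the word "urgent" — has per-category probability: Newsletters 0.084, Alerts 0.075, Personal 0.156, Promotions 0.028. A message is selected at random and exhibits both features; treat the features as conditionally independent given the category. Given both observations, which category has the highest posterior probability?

Personal

With a uniform prior (1/4 each), posterior ∝ likelihood:
  Newsletters: 0.066 × 0.084 = 0.005544
  Alerts: 0.062 × 0.075 = 0.00465
  Personal: 0.208 × 0.156 = 0.032448
  Promotions: 0.116 × 0.028 = 0.003248
Total = 0.04589.
Largest term belongs to Personal, so Personal is most probable.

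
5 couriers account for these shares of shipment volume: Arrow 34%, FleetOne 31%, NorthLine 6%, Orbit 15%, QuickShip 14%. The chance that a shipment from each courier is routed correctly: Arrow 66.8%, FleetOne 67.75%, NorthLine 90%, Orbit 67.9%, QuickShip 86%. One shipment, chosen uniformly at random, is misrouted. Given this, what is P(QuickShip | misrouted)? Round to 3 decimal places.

Taking complements, P(misrouted | each) = Arrow 0.332, FleetOne 0.3225, NorthLine 0.1, Orbit 0.321, QuickShip 0.14.
Compute prior × likelihood for every hypothesis:
  Arrow: 0.34 × 0.332 = 0.11288
  FleetOne: 0.31 × 0.3225 = 0.099975
  NorthLine: 0.06 × 0.1 = 0.006
  Orbit: 0.15 × 0.321 = 0.04815
  QuickShip: 0.14 × 0.14 = 0.0196
Total = 0.286605.
P(QuickShip | evidence) = 0.0196 / 0.286605 ≈ 0.068.

0.068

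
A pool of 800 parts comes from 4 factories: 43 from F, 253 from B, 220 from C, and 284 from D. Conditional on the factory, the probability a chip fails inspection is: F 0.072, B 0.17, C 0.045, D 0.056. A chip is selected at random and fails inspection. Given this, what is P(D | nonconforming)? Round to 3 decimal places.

0.221

Compute prior × likelihood for every hypothesis:
  F: 0.05375 × 0.072 = 0.00387
  B: 0.31625 × 0.17 = 0.0537625
  C: 0.275 × 0.045 = 0.012375
  D: 0.355 × 0.056 = 0.01988
Sum = 0.0898875.
P(D | evidence) = 0.01988 / 0.0898875 ≈ 0.221.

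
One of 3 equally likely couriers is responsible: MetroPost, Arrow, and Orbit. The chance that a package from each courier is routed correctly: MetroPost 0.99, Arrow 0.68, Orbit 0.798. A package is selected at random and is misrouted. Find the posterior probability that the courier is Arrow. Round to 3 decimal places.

0.602

Taking complements, P(misrouted | each) = MetroPost 0.01, Arrow 0.32, Orbit 0.202.
With a uniform prior (1/3 each), posterior ∝ likelihood:
  MetroPost: 0.01
  Arrow: 0.32
  Orbit: 0.202
Total = 0.532.
P(Arrow | evidence) = 0.32 / 0.532 ≈ 0.602.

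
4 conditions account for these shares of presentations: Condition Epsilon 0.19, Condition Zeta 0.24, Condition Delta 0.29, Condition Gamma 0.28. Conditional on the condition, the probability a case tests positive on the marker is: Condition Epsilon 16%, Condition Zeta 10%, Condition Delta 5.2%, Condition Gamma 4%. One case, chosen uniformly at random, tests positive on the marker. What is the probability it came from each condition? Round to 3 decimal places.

Condition Epsilon 0.377, Condition Zeta 0.297, Condition Delta 0.187, Condition Gamma 0.139

Unnormalized posteriors (prior × likelihood):
  Condition Epsilon: 0.19 × 0.16 = 0.0304
  Condition Zeta: 0.24 × 0.1 = 0.024
  Condition Delta: 0.29 × 0.052 = 0.01508
  Condition Gamma: 0.28 × 0.04 = 0.0112
Normalizing constant = 0.08068.
P(Condition Epsilon | marker-positive) = 0.0304/0.08068 ≈ 0.377
P(Condition Zeta | marker-positive) = 0.024/0.08068 ≈ 0.297
P(Condition Delta | marker-positive) = 0.01508/0.08068 ≈ 0.187
P(Condition Gamma | marker-positive) = 0.0112/0.08068 ≈ 0.139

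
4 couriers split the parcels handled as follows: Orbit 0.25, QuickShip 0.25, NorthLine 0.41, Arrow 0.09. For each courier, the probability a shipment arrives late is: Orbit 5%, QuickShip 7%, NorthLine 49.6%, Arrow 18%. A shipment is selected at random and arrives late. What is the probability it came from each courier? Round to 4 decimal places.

Orbit 0.0501, QuickShip 0.0701, NorthLine 0.8149, Arrow 0.0649

Compute prior × likelihood for every hypothesis:
  Orbit: 0.25 × 0.05 = 0.0125
  QuickShip: 0.25 × 0.07 = 0.0175
  NorthLine: 0.41 × 0.496 = 0.20336
  Arrow: 0.09 × 0.18 = 0.0162
Normalizing constant = 0.24956.
P(Orbit | late) = 0.0125/0.24956 ≈ 0.0501
P(QuickShip | late) = 0.0175/0.24956 ≈ 0.0701
P(NorthLine | late) = 0.20336/0.24956 ≈ 0.8149
P(Arrow | late) = 0.0162/0.24956 ≈ 0.0649
(Check: 0.0501+0.0701+0.8149+0.0649 = 1.0000.)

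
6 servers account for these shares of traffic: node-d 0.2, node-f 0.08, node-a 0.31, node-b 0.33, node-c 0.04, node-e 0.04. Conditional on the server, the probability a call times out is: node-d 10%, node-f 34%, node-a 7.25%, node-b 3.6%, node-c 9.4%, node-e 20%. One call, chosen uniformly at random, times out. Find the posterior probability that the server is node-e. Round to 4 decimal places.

0.0857

Unnormalized posteriors (prior × likelihood):
  node-d: 0.2 × 0.1 = 0.02
  node-f: 0.08 × 0.34 = 0.0272
  node-a: 0.31 × 0.0725 = 0.022475
  node-b: 0.33 × 0.036 = 0.01188
  node-c: 0.04 × 0.094 = 0.00376
  node-e: 0.04 × 0.2 = 0.008
Normalizing constant = 0.093315.
P(node-e | evidence) = 0.008 / 0.093315 ≈ 0.0857.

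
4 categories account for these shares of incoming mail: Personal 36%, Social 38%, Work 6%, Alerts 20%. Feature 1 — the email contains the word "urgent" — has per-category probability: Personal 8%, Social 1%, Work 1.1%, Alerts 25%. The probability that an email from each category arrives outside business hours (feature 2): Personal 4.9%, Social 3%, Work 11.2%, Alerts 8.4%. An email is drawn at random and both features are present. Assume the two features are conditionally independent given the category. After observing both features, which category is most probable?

By Bayes' rule, posterior ∝ prior × likelihood:
  Personal: 0.36 × 0.08 × 0.049 = 0.0014112
  Social: 0.38 × 0.01 × 0.03 = 0.000114
  Work: 0.06 × 0.011 × 0.112 = 0.00007392
  Alerts: 0.2 × 0.25 × 0.084 = 0.0042
Sum = 0.00579912.
Largest term belongs to Alerts, so Alerts is most probable.

Alerts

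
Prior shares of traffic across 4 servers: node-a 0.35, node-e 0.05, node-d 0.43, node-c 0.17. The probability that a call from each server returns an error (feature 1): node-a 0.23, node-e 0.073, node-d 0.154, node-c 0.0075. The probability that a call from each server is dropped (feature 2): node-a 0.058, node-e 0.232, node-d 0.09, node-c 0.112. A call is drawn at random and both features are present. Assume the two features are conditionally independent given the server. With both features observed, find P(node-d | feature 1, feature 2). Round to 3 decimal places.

0.513

Unnormalized posteriors (prior × likelihood):
  node-a: 0.35 × 0.23 × 0.058 = 0.004669
  node-e: 0.05 × 0.073 × 0.232 = 0.0008468
  node-d: 0.43 × 0.154 × 0.09 = 0.0059598
  node-c: 0.17 × 0.0075 × 0.112 = 0.0001428
Sum = 0.0116184.
P(node-d | evidence) = 0.0059598 / 0.0116184 ≈ 0.513.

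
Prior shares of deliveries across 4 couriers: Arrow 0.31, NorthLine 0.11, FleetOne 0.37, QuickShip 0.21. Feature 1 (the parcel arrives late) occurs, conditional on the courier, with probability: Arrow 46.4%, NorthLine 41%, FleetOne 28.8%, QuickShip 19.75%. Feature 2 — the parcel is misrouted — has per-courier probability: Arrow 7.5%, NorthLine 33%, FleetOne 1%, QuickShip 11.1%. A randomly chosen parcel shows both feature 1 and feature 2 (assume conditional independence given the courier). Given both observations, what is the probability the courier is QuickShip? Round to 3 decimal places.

Compute prior × likelihood for every hypothesis:
  Arrow: 0.31 × 0.464 × 0.075 = 0.010788
  NorthLine: 0.11 × 0.41 × 0.33 = 0.014883
  FleetOne: 0.37 × 0.288 × 0.01 = 0.0010656
  QuickShip: 0.21 × 0.1975 × 0.111 = 0.004603725
Sum = 0.031340325.
P(QuickShip | evidence) = 0.004603725 / 0.031340325 ≈ 0.147.

0.147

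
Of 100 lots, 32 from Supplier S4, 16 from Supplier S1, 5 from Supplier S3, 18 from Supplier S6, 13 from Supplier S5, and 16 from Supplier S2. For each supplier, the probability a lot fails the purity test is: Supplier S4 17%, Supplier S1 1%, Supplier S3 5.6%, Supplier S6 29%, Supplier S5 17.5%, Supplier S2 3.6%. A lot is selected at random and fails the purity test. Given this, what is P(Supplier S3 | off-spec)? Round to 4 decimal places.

0.0201

Prior × likelihood for each hypothesis:
  Supplier S4: 0.32 × 0.17 = 0.0544
  Supplier S1: 0.16 × 0.01 = 0.0016
  Supplier S3: 0.05 × 0.056 = 0.0028
  Supplier S6: 0.18 × 0.29 = 0.0522
  Supplier S5: 0.13 × 0.175 = 0.02275
  Supplier S2: 0.16 × 0.036 = 0.00576
Total = 0.13951.
P(Supplier S3 | evidence) = 0.0028 / 0.13951 ≈ 0.0201.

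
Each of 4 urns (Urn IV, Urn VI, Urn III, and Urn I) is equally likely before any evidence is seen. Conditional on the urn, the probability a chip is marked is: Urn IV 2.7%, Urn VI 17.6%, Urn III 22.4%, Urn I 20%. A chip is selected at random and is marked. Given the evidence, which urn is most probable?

With a uniform prior (1/4 each), posterior ∝ likelihood:
  Urn IV: 0.027
  Urn VI: 0.176
  Urn III: 0.224
  Urn I: 0.2
Sum = 0.627.
Largest term belongs to Urn III, so Urn III is most probable.

Urn III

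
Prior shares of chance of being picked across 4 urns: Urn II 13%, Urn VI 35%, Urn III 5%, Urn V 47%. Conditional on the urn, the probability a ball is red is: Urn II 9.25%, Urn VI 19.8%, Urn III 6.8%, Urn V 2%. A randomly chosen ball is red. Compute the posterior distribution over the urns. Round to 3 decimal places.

Urn II 0.128, Urn VI 0.736, Urn III 0.036, Urn V 0.100

Compute prior × likelihood for every hypothesis:
  Urn II: 0.13 × 0.0925 = 0.012025
  Urn VI: 0.35 × 0.198 = 0.0693
  Urn III: 0.05 × 0.068 = 0.0034
  Urn V: 0.47 × 0.02 = 0.0094
Total = 0.094125.
P(Urn II | red) = 0.012025/0.094125 ≈ 0.128
P(Urn VI | red) = 0.0693/0.094125 ≈ 0.736
P(Urn III | red) = 0.0034/0.094125 ≈ 0.036
P(Urn V | red) = 0.0094/0.094125 ≈ 0.100
(Check: 0.128+0.736+0.036+0.100 = 1.000.)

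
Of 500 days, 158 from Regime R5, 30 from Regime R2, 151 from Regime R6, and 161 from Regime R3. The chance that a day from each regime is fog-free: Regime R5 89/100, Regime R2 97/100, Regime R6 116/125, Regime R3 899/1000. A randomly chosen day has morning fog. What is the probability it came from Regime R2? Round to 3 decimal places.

Taking complements, P(fog | each) = Regime R5 0.11, Regime R2 0.03, Regime R6 0.072, Regime R3 0.101.
Unnormalized posteriors (prior × likelihood):
  Regime R5: 0.316 × 0.11 = 0.03476
  Regime R2: 0.06 × 0.03 = 0.0018
  Regime R6: 0.302 × 0.072 = 0.021744
  Regime R3: 0.322 × 0.101 = 0.032522
Sum = 0.090826.
P(Regime R2 | evidence) = 0.0018 / 0.090826 ≈ 0.020.

0.020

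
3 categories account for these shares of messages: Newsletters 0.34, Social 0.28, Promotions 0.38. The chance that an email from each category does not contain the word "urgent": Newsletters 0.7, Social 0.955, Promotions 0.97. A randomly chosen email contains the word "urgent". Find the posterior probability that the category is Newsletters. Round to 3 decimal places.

0.810

Taking complements, P(urgent-flag | each) = Newsletters 0.3, Social 0.045, Promotions 0.03.
Unnormalized posteriors (prior × likelihood):
  Newsletters: 0.34 × 0.3 = 0.102
  Social: 0.28 × 0.045 = 0.0126
  Promotions: 0.38 × 0.03 = 0.0114
Sum = 0.126.
P(Newsletters | evidence) = 0.102 / 0.126 ≈ 0.810.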